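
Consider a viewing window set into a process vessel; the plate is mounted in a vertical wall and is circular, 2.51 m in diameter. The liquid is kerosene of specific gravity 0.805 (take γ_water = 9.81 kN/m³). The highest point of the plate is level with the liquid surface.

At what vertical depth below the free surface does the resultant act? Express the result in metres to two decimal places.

h_p = 1.57 m

γ = 0.805 × 9.81 = 7.89705 kN/m³.
The centroid is at the centre, 1.255 m below the top of the plate, so the centroid depth is h_c = 1.255 m.
A = π(1.255)² = 4.94809 m².
Resultant F = γ·h_c·A = 7.89705 × 1.255 × 4.94809 = 49.0395 kN.
I_c = πr⁴/4 = π × 1.255⁴/4 = 1.94834 m⁴.
Centre of pressure: y_p = y_c + I_c/(y_c·A) = 1.255 + 1.94834/(1.255 × 4.94809) = 1.255 + 0.31375 = 1.56875 m along the plane.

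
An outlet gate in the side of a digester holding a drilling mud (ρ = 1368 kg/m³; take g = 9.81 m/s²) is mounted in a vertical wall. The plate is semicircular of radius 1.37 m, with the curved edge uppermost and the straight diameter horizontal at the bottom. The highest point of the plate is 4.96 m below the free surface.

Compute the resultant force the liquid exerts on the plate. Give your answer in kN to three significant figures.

γ = ρg = 1368 × 9.81 / 1000 = 13.42008 kN/m³.
The centroid lies 4r/(3π) = 0.581446 m above the diameter, so r − 4r/(3π) = 1.37 − 0.581446 = 0.788554 m below the topmost point, so the centroid depth is h_c = 4.96 + 0.788554 = 5.74855 m.
A = πr²/2 = π × 1.37²/2 = 2.94823 m².
Resultant F = γ·h_c·A = 13.42008 × 5.74855 × 2.94823 = 227.444 kN.

F ≈ 227 kN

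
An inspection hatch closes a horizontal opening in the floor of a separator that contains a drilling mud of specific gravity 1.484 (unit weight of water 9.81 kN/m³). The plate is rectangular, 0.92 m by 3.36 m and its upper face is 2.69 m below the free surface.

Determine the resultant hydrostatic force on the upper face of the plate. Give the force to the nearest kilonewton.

F ≈ 121 kN

γ = 1.484 × 9.81 = 14.55804 kN/m³.
The plate is horizontal, so pressure is uniform at p = γ·h = 14.55804 × 2.69 = 39.1611 kN/m².
A = 0.92 × 3.36 = 3.0912 m².
F = p·A = 39.1611 × 3.0912 = 121.055 kN.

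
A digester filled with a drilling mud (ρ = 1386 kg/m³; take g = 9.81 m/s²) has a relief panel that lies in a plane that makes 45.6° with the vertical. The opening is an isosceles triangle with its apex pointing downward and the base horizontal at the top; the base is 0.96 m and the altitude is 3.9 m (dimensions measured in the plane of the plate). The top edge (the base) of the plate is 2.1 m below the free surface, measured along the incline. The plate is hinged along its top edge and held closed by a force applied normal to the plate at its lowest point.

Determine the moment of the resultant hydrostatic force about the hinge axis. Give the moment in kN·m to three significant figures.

γ = ρg = 1386 × 9.81 / 1000 = 13.59666 kN/m³.
The plate makes 45.6° with the vertical, i.e. θ = 90° − 45.6° = 44.4° to the horizontal. Measuring y along the incline from the free-surface line, vertical depth h = y·sinθ with sinθ = 0.699663.
With the apex down, the centroid sits h/3 = 3.9/3 = 1.3 m below the base (the top edge), so y_c = 2.1 + 1.3 = 3.4 m and h_c = 3.4 × 0.699663 = 2.37885 m.
A = ½ × 0.96 × 3.9 = 1.872 m².
Resultant F = γ·h_c·A = 13.59666 × 2.37885 × 1.872 = 60.5487 kN.
I_c = b·h³/36 = 0.96 × 3.9³/36 = 1.58184 m⁴.
Centre of pressure: y_p = y_c + I_c/(y_c·A) = 3.4 + 1.58184/(3.4 × 1.872) = 3.4 + 0.248529 = 3.64853 m along the plane.
The resultant acts 1.3 + 0.248529 = 1.54853 m (along the plate) below the hinge at the top edge, so the moment about the hinge is M = F × 1.54853 = 60.5487 × 1.54853 = 93.7615 kN·m.

M ≈ 93.8 kN·m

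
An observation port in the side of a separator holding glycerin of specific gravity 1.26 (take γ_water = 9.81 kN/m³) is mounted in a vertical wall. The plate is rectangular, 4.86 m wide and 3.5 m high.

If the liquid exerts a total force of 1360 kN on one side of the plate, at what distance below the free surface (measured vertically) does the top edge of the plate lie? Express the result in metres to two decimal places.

d_top ≈ 4.72 m

γ = 1.26 × 9.81 = 12.3606 kN/m³.
A = 4.86 × 3.5 = 17.01 m².
From F = γ·h_c·A, the centroid depth is h_c = 1360/(12.3606 × 17.01) = 6.46837 m.
The centroid lies 3.5/2 = 1.75 m below the top edge, so the top edge sits at h_top = 6.46837 − 1.75 = 4.71837 m below the surface.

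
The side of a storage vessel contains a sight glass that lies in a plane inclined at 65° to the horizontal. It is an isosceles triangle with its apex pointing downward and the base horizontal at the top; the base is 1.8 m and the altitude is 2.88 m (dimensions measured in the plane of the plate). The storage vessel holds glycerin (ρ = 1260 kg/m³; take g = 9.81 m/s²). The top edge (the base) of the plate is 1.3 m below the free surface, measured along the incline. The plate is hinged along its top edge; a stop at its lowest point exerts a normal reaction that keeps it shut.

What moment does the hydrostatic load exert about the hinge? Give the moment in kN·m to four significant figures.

M ≈ 76.38 kN·m

γ = ρg = 1260 × 9.81 / 1000 = 12.3606 kN/m³.
Let θ = 65° be the plate's angle to the horizontal; measure y along the incline from where the plane meets the free surface. Vertical depth h = y·sinθ with sinθ = 0.906308.
With the apex down, the centroid sits h/3 = 2.88/3 = 0.96 m below the base (the top edge), so y_c = 1.3 + 0.96 = 2.26 m and h_c = 2.26 × 0.906308 = 2.04826 m.
A = ½ × 1.8 × 2.88 = 2.592 m².
Resultant F = γ·h_c·A = 12.3606 × 2.04826 × 2.592 = 65.6235 kN.
I_c = b·h³/36 = 1.8 × 2.88³/36 = 1.19439 m⁴.
Centre of pressure: y_p = y_c + I_c/(y_c·A) = 2.26 + 1.19439/(2.26 × 2.592) = 2.26 + 0.203893 = 2.46389 m along the plane.
The resultant acts 0.96 + 0.203893 = 1.16389 m (along the plate) below the hinge at the top edge, so the moment about the hinge is M = F × 1.16389 = 65.6235 × 1.16389 = 76.3785 kN·m.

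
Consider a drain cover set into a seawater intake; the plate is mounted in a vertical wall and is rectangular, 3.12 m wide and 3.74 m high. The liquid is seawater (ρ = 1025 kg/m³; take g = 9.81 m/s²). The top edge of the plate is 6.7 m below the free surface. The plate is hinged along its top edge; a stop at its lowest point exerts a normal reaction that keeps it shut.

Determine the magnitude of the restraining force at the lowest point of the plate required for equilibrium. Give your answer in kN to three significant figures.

γ = ρg = 1025 × 9.81 / 1000 = 10.05525 kN/m³.
The centroid lies 3.74/2 = 1.87 m below the top edge, so the centroid depth is h_c = 6.7 + 1.87 = 8.57 m.
A = 3.12 × 3.74 = 11.6688 m².
Resultant F = γ·h_c·A = 10.05525 × 8.57 × 11.6688 = 1005.54 kN.
I_c = b·h³/12 = 3.12 × 3.74³/12 = 13.6015 m⁴.
Centre of pressure: y_p = y_c + I_c/(y_c·A) = 8.57 + 13.6015/(8.57 × 11.6688) = 8.57 + 0.136013 = 8.70601 m along the plane.
The resultant acts 1.87 + 0.136013 = 2.00601 m (along the plate) below the hinge at the top edge, so the moment about the hinge is M = F × 2.00601 = 1005.54 × 2.00601 = 2017.12 kN·m.
A normal force at the bottom, 3.74 m from the hinge, must supply this moment: P = 2017.12/3.74 = 539.337 kN.

P ≈ 539 kN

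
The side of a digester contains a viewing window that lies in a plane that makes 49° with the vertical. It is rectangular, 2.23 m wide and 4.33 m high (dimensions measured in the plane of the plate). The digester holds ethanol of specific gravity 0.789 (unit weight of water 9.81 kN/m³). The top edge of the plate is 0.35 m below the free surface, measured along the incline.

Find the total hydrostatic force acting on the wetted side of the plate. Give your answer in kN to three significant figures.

F ≈ 123 kN

γ = 0.789 × 9.81 = 7.74009 kN/m³.
The plate makes 49° with the vertical, i.e. θ = 90° − 49° = 41° to the horizontal. Measuring y along the incline from the free-surface line, vertical depth h = y·sinθ with sinθ = 0.656059.
The centroid lies 4.33/2 = 2.165 m below the top edge, so y_c = 0.35 + 2.165 = 2.515 m and h_c = 2.515 × 0.656059 = 1.64999 m.
A = 2.23 × 4.33 = 9.6559 m².
Resultant F = γ·h_c·A = 7.74009 × 1.64999 × 9.6559 = 123.316 kN.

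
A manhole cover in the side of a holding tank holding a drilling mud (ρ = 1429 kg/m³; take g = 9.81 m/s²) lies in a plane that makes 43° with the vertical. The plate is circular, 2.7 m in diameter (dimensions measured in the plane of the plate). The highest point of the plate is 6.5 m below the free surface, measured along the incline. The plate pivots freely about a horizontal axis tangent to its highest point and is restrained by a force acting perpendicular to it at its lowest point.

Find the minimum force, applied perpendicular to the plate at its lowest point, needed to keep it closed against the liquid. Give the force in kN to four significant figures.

γ = ρg = 1429 × 9.81 / 1000 = 14.01849 kN/m³.
The plate makes 43° with the vertical, i.e. θ = 90° − 43° = 47° to the horizontal. Measuring y along the incline from the free-surface line, vertical depth h = y·sinθ with sinθ = 0.731354.
The centroid is at the centre, 1.35 m below the top of the plate, so y_c = 6.5 + 1.35 = 7.85 m and h_c = 7.85 × 0.731354 = 5.74113 m.
A = π(1.35)² = 5.72555 m².
Resultant F = γ·h_c·A = 14.01849 × 5.74113 × 5.72555 = 460.804 kN.
I_c = πr⁴/4 = π × 1.35⁴/4 = 2.6087 m⁴.
Centre of pressure: y_p = y_c + I_c/(y_c·A) = 7.85 + 2.6087/(7.85 × 5.72555) = 7.85 + 0.0580413 = 7.90804 m along the plane.
The resultant acts 1.35 + 0.0580413 = 1.40804 m (along the plate) below the hinge at the top edge, so the moment about the hinge is M = F × 1.40804 = 460.804 × 1.40804 = 648.83 kN·m.
A normal force at the bottom, 2.7 m from the hinge, must supply this moment: P = 648.83/2.7 = 240.307 kN.

P ≈ 240.3 kN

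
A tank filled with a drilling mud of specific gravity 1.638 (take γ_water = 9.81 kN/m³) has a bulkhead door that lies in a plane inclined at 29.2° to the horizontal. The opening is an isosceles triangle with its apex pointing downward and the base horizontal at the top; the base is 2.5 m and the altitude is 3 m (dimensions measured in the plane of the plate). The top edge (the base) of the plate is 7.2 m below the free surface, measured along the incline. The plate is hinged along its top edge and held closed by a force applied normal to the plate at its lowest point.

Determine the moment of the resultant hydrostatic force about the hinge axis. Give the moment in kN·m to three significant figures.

γ = 1.638 × 9.81 = 16.06878 kN/m³.
Let θ = 29.2° be the plate's angle to the horizontal; measure y along the incline from where the plane meets the free surface. Vertical depth h = y·sinθ with sinθ = 0.487860.
With the apex down, the centroid sits h/3 = 3/3 = 1 m below the base (the top edge), so y_c = 7.2 + 1 = 8.2 m and h_c = 8.2 × 0.487860 = 4.00045 m.
A = ½ × 2.5 × 3 = 3.75 m².
Resultant F = γ·h_c·A = 16.06878 × 4.00045 × 3.75 = 241.059 kN.
I_c = b·h³/36 = 2.5 × 3³/36 = 1.875 m⁴.
Centre of pressure: y_p = y_c + I_c/(y_c·A) = 8.2 + 1.875/(8.2 × 3.75) = 8.2 + 0.0609756 = 8.26098 m along the plane.
The resultant acts 1 + 0.0609756 = 1.06098 m (along the plate) below the hinge at the top edge, so the moment about the hinge is M = F × 1.06098 = 241.059 × 1.06098 = 255.759 kN·m.

M ≈ 256 kN·m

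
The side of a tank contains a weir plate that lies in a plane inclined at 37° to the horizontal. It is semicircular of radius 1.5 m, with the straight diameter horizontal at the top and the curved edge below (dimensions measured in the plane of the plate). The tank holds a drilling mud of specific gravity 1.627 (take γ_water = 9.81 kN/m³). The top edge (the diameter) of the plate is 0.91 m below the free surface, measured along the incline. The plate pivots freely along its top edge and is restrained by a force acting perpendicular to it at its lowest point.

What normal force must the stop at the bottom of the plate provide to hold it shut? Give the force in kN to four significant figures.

γ = 1.627 × 9.81 = 15.96087 kN/m³.
Let θ = 37° be the plate's angle to the horizontal; measure y along the incline from where the plane meets the free surface. Vertical depth h = y·sinθ with sinθ = 0.601815.
The centroid of a semicircle lies 4r/(3π) = 0.63662 m from the diameter, here below the top edge, so y_c = 0.91 + 0.63662 = 1.54662 m and h_c = 1.54662 × 0.601815 = 0.930779 m.
A = πr²/2 = π × 1.5²/2 = 3.53429 m².
Resultant F = γ·h_c·A = 15.96087 × 0.930779 × 3.53429 = 52.5056 kN.
I_c = (π/8 − 8/(9π))·r⁴ = 0.109757 × 1.5⁴ = 0.555645 m⁴.
Centre of pressure: y_p = y_c + I_c/(y_c·A) = 1.54662 + 0.555645/(1.54662 × 3.53429) = 1.54662 + 0.101651 = 1.64827 m along the plane.
The resultant acts 0.63662 + 0.101651 = 0.738271 m (along the plate) below the hinge at the top edge, so the moment about the hinge is M = F × 0.738271 = 52.5056 × 0.738271 = 38.7634 kN·m.
A normal force at the bottom, 1.5 m from the hinge, must supply this moment: P = 38.7634/1.5 = 25.8423 kN.

P ≈ 25.84 kN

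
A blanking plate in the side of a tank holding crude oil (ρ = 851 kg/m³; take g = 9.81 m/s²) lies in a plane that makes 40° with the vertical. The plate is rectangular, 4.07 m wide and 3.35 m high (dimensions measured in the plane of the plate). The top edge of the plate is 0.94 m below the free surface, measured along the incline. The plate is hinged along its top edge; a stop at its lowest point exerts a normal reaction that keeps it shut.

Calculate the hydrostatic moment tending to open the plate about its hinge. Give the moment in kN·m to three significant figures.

γ = ρg = 851 × 9.81 / 1000 = 8.34831 kN/m³.
The plate makes 40° with the vertical, i.e. θ = 90° − 40° = 50° to the horizontal. Measuring y along the incline from the free-surface line, vertical depth h = y·sinθ with sinθ = 0.766044.
The centroid lies 3.35/2 = 1.675 m below the top edge, so y_c = 0.94 + 1.675 = 2.615 m and h_c = 2.615 × 0.766044 = 2.00321 m.
A = 4.07 × 3.35 = 13.6345 m².
Resultant F = γ·h_c·A = 8.34831 × 2.00321 × 13.6345 = 228.015 kN.
I_c = b·h³/12 = 4.07 × 3.35³/12 = 12.7511 m⁴.
Centre of pressure: y_p = y_c + I_c/(y_c·A) = 2.615 + 12.7511/(2.615 × 13.6345) = 2.615 + 0.357632 = 2.97263 m along the plane.
The resultant acts 1.675 + 0.357632 = 2.03263 m (along the plate) below the hinge at the top edge, so the moment about the hinge is M = F × 2.03263 = 228.015 × 2.03263 = 463.47 kN·m.

M ≈ 463 kN·m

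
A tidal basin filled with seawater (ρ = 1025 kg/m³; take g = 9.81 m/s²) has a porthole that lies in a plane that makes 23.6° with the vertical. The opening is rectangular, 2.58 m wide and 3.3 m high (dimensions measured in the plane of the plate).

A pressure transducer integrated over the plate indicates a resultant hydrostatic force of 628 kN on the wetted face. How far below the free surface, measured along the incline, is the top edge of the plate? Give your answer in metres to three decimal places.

γ = ρg = 1025 × 9.81 / 1000 = 10.05525 kN/m³.
A = 2.58 × 3.3 = 8.514 m².
From F = γ·h_c·A, the centroid depth is h_c = 628/(10.05525 × 8.514) = 7.33556 m.
The plate makes 23.6° with the vertical, i.e. θ = 90° − 23.6° = 66.4° to the horizontal. Measuring y along the incline from the free-surface line, vertical depth h = y·sinθ with sinθ = 0.916363.
Along the incline, y_c = h_c/sinθ = 7.33556/0.916363 = 8.00508 m.
The centroid lies 3.3/2 = 1.65 m below the top edge, so the top edge sits at y_top = 8.00508 − 1.65 = 6.35508 m along the incline.

y_top ≈ 6.355 m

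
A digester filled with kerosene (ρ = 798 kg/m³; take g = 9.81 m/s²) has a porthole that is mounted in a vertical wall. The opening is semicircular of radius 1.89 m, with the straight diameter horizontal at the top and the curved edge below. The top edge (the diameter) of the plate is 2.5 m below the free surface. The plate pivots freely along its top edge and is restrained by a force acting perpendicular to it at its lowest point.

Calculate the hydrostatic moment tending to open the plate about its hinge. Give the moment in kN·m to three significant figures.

γ = ρg = 798 × 9.81 / 1000 = 7.82838 kN/m³.
The centroid of a semicircle lies 4r/(3π) = 0.802141 m from the diameter, here below the top edge, so the centroid depth is h_c = 2.5 + 0.802141 = 3.30214 m.
A = πr²/2 = π × 1.89²/2 = 5.61104 m².
Resultant F = γ·h_c·A = 7.82838 × 3.30214 × 5.61104 = 145.048 kN.
I_c = (π/8 − 8/(9π))·r⁴ = 0.109757 × 1.89⁴ = 1.40049 m⁴.
Centre of pressure: y_p = y_c + I_c/(y_c·A) = 3.30214 + 1.40049/(3.30214 × 5.61104) = 3.30214 + 0.075586 = 3.37773 m along the plane.
The resultant acts 0.802141 + 0.075586 = 0.877727 m (along the plate) below the hinge at the top edge, so the moment about the hinge is M = F × 0.877727 = 145.048 × 0.877727 = 127.313 kN·m.

M ≈ 127 kN·m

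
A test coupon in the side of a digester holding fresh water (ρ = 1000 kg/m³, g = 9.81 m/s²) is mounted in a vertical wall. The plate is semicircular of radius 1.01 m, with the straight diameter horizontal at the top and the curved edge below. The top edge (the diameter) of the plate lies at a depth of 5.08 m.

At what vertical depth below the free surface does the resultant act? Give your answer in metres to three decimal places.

γ = ρg = 1000 × 9.81 = 9810 N/m³ = 9.81 kN/m³.
The centroid of a semicircle lies 4r/(3π) = 0.428657 m from the diameter, here below the top edge, so the centroid depth is h_c = 5.08 + 0.428657 = 5.50866 m.
A = πr²/2 = π × 1.01²/2 = 1.60237 m².
Resultant F = γ·h_c·A = 9.81 × 5.50866 × 1.60237 = 86.592 kN.
I_c = (π/8 − 8/(9π))·r⁴ = 0.109757 × 1.01⁴ = 0.114214 m⁴.
Centre of pressure: y_p = y_c + I_c/(y_c·A) = 5.50866 + 0.114214/(5.50866 × 1.60237) = 5.50866 + 0.0129393 = 5.5216 m along the plane.

h_p = 5.522 m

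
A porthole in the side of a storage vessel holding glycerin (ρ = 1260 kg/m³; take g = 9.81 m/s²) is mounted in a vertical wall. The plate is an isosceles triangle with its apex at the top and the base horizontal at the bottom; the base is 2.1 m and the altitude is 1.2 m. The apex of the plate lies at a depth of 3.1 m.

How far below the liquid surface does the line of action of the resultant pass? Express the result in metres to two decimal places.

h_p = 3.92 m

γ = ρg = 1260 × 9.81 / 1000 = 12.3606 kN/m³.
With the apex up, the centroid sits 2h/3 = 2 × 1.2/3 = 0.8 m below the apex, so the centroid depth is h_c = 3.1 + 0.8 = 3.9 m.
A = ½ × 2.1 × 1.2 = 1.26 m².
Resultant F = γ·h_c·A = 12.3606 × 3.9 × 1.26 = 60.74 kN.
I_c = b·h³/36 = 2.1 × 1.2³/36 = 0.1008 m⁴.
Centre of pressure: y_p = y_c + I_c/(y_c·A) = 3.9 + 0.1008/(3.9 × 1.26) = 3.9 + 0.0205128 = 3.92051 m along the plane.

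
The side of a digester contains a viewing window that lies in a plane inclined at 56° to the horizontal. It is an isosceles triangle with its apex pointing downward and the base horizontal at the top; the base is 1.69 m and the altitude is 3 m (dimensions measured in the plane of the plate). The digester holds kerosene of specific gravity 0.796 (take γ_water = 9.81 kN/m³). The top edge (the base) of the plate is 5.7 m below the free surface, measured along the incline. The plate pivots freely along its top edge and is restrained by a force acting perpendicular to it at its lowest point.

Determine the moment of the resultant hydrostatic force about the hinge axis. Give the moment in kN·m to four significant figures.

γ = 0.796 × 9.81 = 7.80876 kN/m³.
Let θ = 56° be the plate's angle to the horizontal; measure y along the incline from where the plane meets the free surface. Vertical depth h = y·sinθ with sinθ = 0.829038.
With the apex down, the centroid sits h/3 = 3/3 = 1 m below the base (the top edge), so y_c = 5.7 + 1 = 6.7 m and h_c = 6.7 × 0.829038 = 5.55455 m.
A = ½ × 1.69 × 3 = 2.535 m².
Resultant F = γ·h_c·A = 7.80876 × 5.55455 × 2.535 = 109.953 kN.
I_c = b·h³/36 = 1.69 × 3³/36 = 1.2675 m⁴.
Centre of pressure: y_p = y_c + I_c/(y_c·A) = 6.7 + 1.2675/(6.7 × 2.535) = 6.7 + 0.0746269 = 6.77463 m along the plane.
The resultant acts 1 + 0.0746269 = 1.07463 m (along the plate) below the hinge at the top edge, so the moment about the hinge is M = F × 1.07463 = 109.953 × 1.07463 = 118.159 kN·m.

M ≈ 118.2 kN·m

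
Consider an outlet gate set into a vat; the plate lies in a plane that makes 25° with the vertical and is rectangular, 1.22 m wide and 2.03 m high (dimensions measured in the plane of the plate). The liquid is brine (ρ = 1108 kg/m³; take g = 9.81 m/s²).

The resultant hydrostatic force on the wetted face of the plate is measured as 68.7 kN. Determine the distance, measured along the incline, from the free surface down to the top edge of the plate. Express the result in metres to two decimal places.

y_top ≈ 1.80 m

γ = ρg = 1108 × 9.81 / 1000 = 10.86948 kN/m³.
A = 1.22 × 2.03 = 2.4766 m².
From F = γ·h_c·A, the centroid depth is h_c = 68.7/(10.86948 × 2.4766) = 2.55207 m.
The plate makes 25° with the vertical, i.e. θ = 90° − 25° = 65° to the horizontal. Measuring y along the incline from the free-surface line, vertical depth h = y·sinθ with sinθ = 0.906308.
Along the incline, y_c = h_c/sinθ = 2.55207/0.906308 = 2.8159 m.
The centroid lies 2.03/2 = 1.015 m below the top edge, so the top edge sits at y_top = 2.8159 − 1.015 = 1.8009 m along the incline.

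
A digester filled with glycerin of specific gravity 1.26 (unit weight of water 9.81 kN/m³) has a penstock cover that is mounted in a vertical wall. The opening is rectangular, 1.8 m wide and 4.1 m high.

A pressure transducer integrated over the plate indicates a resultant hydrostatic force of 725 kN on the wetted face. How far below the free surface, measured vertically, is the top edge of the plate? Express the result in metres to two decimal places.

d_top ≈ 5.90 m

γ = 1.26 × 9.81 = 12.3606 kN/m³.
A = 1.8 × 4.1 = 7.38 m².
From F = γ·h_c·A, the centroid depth is h_c = 725/(12.3606 × 7.38) = 7.94771 m.
The centroid lies 4.1/2 = 2.05 m below the top edge, so the top edge sits at h_top = 7.94771 − 2.05 = 5.89771 m below the surface.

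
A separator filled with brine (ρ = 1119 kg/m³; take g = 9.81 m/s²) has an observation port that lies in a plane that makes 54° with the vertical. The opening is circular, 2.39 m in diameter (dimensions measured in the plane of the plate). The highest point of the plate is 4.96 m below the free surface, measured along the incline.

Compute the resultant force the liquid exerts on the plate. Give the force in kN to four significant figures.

F ≈ 178.2 kN

γ = ρg = 1119 × 9.81 / 1000 = 10.97739 kN/m³.
The plate makes 54° with the vertical, i.e. θ = 90° − 54° = 36° to the horizontal. Measuring y along the incline from the free-surface line, vertical depth h = y·sinθ with sinθ = 0.587785.
The centroid is at the centre, 1.195 m below the top of the plate, so y_c = 4.96 + 1.195 = 6.155 m and h_c = 6.155 × 0.587785 = 3.61782 m.
A = π(1.195)² = 4.48627 m².
Resultant F = γ·h_c·A = 10.97739 × 3.61782 × 4.48627 = 178.169 kN.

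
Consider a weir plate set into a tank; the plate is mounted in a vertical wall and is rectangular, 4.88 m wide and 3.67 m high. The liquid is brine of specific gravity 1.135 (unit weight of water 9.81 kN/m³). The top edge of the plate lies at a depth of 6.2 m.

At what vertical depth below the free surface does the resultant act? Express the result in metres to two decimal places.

γ = 1.135 × 9.81 = 11.13435 kN/m³.
The centroid lies 3.67/2 = 1.835 m below the top edge, so the centroid depth is h_c = 6.2 + 1.835 = 8.035 m.
A = 4.88 × 3.67 = 17.9096 m².
Resultant F = γ·h_c·A = 11.13435 × 8.035 × 17.9096 = 1602.27 kN.
I_c = b·h³/12 = 4.88 × 3.67³/12 = 20.1019 m⁴.
Centre of pressure: y_p = y_c + I_c/(y_c·A) = 8.035 + 20.1019/(8.035 × 17.9096) = 8.035 + 0.13969 = 8.17469 m along the plane.

h_p = 8.17 m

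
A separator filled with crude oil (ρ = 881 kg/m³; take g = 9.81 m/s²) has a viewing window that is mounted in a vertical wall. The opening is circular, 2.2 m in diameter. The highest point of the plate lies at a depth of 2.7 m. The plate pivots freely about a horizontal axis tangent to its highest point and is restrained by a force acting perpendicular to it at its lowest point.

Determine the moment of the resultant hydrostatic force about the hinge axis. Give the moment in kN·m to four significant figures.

M ≈ 147.3 kN·m

γ = ρg = 881 × 9.81 / 1000 = 8.64261 kN/m³.
The centroid is at the centre, 1.1 m below the top of the plate, so the centroid depth is h_c = 2.7 + 1.1 = 3.8 m.
A = π(1.1)² = 3.80133 m².
Resultant F = γ·h_c·A = 8.64261 × 3.8 × 3.80133 = 124.843 kN.
I_c = πr⁴/4 = π × 1.1⁴/4 = 1.1499 m⁴.
Centre of pressure: y_p = y_c + I_c/(y_c·A) = 3.8 + 1.1499/(3.8 × 3.80133) = 3.8 + 0.0796051 = 3.87961 m along the plane.
The resultant acts 1.1 + 0.0796051 = 1.17961 m (along the plate) below the hinge at the top edge, so the moment about the hinge is M = F × 1.17961 = 124.843 × 1.17961 = 147.266 kN·m.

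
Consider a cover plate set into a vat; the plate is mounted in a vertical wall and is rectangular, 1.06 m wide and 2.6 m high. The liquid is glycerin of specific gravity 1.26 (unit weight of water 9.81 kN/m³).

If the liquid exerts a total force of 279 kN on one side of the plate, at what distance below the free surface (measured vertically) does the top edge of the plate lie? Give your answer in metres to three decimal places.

d_top ≈ 6.890 m

γ = 1.26 × 9.81 = 12.3606 kN/m³.
A = 1.06 × 2.6 = 2.756 m².
From F = γ·h_c·A, the centroid depth is h_c = 279/(12.3606 × 2.756) = 8.19003 m.
The centroid lies 2.6/2 = 1.3 m below the top edge, so the top edge sits at h_top = 8.19003 − 1.3 = 6.89003 m below the surface.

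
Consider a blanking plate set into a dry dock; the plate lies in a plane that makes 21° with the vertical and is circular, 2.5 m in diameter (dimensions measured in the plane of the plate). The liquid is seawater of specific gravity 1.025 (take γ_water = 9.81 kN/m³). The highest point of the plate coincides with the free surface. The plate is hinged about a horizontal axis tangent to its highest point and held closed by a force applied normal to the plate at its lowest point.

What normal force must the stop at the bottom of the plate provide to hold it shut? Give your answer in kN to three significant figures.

P ≈ 36.0 kN

γ = 1.025 × 9.81 = 10.05525 kN/m³.
The plate makes 21° with the vertical, i.e. θ = 90° − 21° = 69° to the horizontal. Measuring y along the incline from the free-surface line, vertical depth h = y·sinθ with sinθ = 0.933580.
The centroid is at the centre, 1.25 m below the top of the plate, so y_c = 1.25 m and h_c = 1.25 × 0.933580 = 1.16697 m.
A = π(1.25)² = 4.90874 m².
Resultant F = γ·h_c·A = 10.05525 × 1.16697 × 4.90874 = 57.6 kN.
I_c = πr⁴/4 = π × 1.25⁴/4 = 1.91748 m⁴.
Centre of pressure: y_p = y_c + I_c/(y_c·A) = 1.25 + 1.91748/(1.25 × 4.90874) = 1.25 + 0.312501 = 1.5625 m along the plane.
The resultant acts 1.25 + 0.312501 = 1.5625 m (along the plate) below the hinge at the top edge, so the moment about the hinge is M = F × 1.5625 = 57.6 × 1.5625 = 90 kN·m.
A normal force at the bottom, 2.5 m from the hinge, must supply this moment: P = 90/2.5 = 36 kN.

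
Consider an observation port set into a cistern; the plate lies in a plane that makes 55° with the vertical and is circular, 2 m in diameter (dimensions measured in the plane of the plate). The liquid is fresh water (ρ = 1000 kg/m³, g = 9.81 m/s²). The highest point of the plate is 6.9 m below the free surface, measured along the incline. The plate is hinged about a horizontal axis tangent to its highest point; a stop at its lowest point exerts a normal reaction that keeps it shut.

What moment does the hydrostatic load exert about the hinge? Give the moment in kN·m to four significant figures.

γ = ρg = 1000 × 9.81 = 9810 N/m³ = 9.81 kN/m³.
The plate makes 55° with the vertical, i.e. θ = 90° − 55° = 35° to the horizontal. Measuring y along the incline from the free-surface line, vertical depth h = y·sinθ with sinθ = 0.573576.
The centroid is at the centre, 1 m below the top of the plate, so y_c = 6.9 + 1 = 7.9 m and h_c = 7.9 × 0.573576 = 4.53125 m.
A = π(1)² = 3.14159 m².
Resultant F = γ·h_c·A = 9.81 × 4.53125 × 3.14159 = 139.649 kN.
I_c = πr⁴/4 = π × 1⁴/4 = 0.785398 m⁴.
Centre of pressure: y_p = y_c + I_c/(y_c·A) = 7.9 + 0.785398/(7.9 × 3.14159) = 7.9 + 0.0316456 = 7.93165 m along the plane.
The resultant acts 1 + 0.0316456 = 1.03165 m (along the plate) below the hinge at the top edge, so the moment about the hinge is M = F × 1.03165 = 139.649 × 1.03165 = 144.069 kN·m.

M ≈ 144.1 kN·m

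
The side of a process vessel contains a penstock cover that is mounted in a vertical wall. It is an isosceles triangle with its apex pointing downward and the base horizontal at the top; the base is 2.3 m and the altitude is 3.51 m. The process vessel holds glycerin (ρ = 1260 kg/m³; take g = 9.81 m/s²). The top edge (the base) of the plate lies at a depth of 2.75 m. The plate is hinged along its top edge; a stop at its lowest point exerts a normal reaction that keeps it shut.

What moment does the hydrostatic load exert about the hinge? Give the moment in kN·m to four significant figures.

γ = ρg = 1260 × 9.81 / 1000 = 12.3606 kN/m³.
With the apex down, the centroid sits h/3 = 3.51/3 = 1.17 m below the base (the top edge), so the centroid depth is h_c = 2.75 + 1.17 = 3.92 m.
A = ½ × 2.3 × 3.51 = 4.0365 m².
Resultant F = γ·h_c·A = 12.3606 × 3.92 × 4.0365 = 195.583 kN.
I_c = b·h³/36 = 2.3 × 3.51³/36 = 2.76278 m⁴.
Centre of pressure: y_p = y_c + I_c/(y_c·A) = 3.92 + 2.76278/(3.92 × 4.0365) = 3.92 + 0.174604 = 4.0946 m along the plane.
The resultant acts 1.17 + 0.174604 = 1.3446 m (along the plate) below the hinge at the top edge, so the moment about the hinge is M = F × 1.3446 = 195.583 × 1.3446 = 262.981 kN·m.

M ≈ 263.0 kN·m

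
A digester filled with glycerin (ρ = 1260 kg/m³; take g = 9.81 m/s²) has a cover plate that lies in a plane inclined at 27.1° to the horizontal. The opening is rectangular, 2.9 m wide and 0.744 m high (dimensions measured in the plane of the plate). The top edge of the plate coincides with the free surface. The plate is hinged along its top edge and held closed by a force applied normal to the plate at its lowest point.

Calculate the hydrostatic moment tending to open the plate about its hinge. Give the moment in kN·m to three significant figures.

M ≈ 2.24 kN·m

γ = ρg = 1260 × 9.81 / 1000 = 12.3606 kN/m³.
Let θ = 27.1° be the plate's angle to the horizontal; measure y along the incline from where the plane meets the free surface. Vertical depth h = y·sinθ with sinθ = 0.455545.
The centroid lies 0.744/2 = 0.372 m below the top edge, so y_c = 0.372 m and h_c = 0.372 × 0.455545 = 0.169463 m.
A = 2.9 × 0.744 = 2.1576 m².
Resultant F = γ·h_c·A = 12.3606 × 0.169463 × 2.1576 = 4.51945 kN.
I_c = b·h³/12 = 2.9 × 0.744³/12 = 0.0995258 m⁴.
Centre of pressure: y_p = y_c + I_c/(y_c·A) = 0.372 + 0.0995258/(0.372 × 2.1576) = 0.372 + 0.124 = 0.496 m along the plane.
The resultant acts 0.372 + 0.124 = 0.496 m (along the plate) below the hinge at the top edge, so the moment about the hinge is M = F × 0.496 = 4.51945 × 0.496 = 2.24165 kN·m.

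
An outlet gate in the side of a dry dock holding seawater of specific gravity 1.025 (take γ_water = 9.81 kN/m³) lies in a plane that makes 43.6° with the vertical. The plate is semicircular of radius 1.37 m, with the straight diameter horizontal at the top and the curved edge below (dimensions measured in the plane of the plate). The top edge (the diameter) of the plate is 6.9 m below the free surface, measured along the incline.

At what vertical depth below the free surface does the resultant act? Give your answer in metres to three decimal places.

h_p = 5.431 m

γ = 1.025 × 9.81 = 10.05525 kN/m³.
The plate makes 43.6° with the vertical, i.e. θ = 90° − 43.6° = 46.4° to the horizontal. Measuring y along the incline from the free-surface line, vertical depth h = y·sinθ with sinθ = 0.724172.
The centroid of a semicircle lies 4r/(3π) = 0.581446 m from the diameter, here below the top edge, so y_c = 6.9 + 0.581446 = 7.48145 m and h_c = 7.48145 × 0.724172 = 5.41786 m.
A = πr²/2 = π × 1.37²/2 = 2.94823 m².
Resultant F = γ·h_c·A = 10.05525 × 5.41786 × 2.94823 = 160.613 kN.
I_c = (π/8 − 8/(9π))·r⁴ = 0.109757 × 1.37⁴ = 0.386647 m⁴.
Centre of pressure: y_p = y_c + I_c/(y_c·A) = 7.48145 + 0.386647/(7.48145 × 2.94823) = 7.48145 + 0.0175294 = 7.49898 m along the plane.
Vertically, h_p = y_p·sinθ = 7.49898 × 0.724172 = 5.43055 m.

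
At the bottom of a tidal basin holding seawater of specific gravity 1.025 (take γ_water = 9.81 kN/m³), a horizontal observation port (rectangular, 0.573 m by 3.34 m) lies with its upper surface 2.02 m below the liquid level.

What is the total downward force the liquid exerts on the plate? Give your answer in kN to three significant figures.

γ = 1.025 × 9.81 = 10.05525 kN/m³.
The plate is horizontal, so pressure is uniform at p = γ·h = 10.05525 × 2.02 = 20.3116 kN/m².
A = 0.573 × 3.34 = 1.91382 m².
F = p·A = 20.3116 × 1.91382 = 38.8727 kN.

F ≈ 38.9 kN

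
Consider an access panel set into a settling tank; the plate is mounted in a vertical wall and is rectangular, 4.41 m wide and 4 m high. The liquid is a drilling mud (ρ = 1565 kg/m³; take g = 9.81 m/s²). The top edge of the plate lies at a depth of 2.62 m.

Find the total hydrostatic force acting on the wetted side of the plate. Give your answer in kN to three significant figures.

F ≈ 1250 kN

γ = ρg = 1565 × 9.81 / 1000 = 15.35265 kN/m³.
The centroid lies 4/2 = 2 m below the top edge, so the centroid depth is h_c = 2.62 + 2 = 4.62 m.
A = 4.41 × 4 = 17.64 m².
Resultant F = γ·h_c·A = 15.35265 × 4.62 × 17.64 = 1251.19 kN.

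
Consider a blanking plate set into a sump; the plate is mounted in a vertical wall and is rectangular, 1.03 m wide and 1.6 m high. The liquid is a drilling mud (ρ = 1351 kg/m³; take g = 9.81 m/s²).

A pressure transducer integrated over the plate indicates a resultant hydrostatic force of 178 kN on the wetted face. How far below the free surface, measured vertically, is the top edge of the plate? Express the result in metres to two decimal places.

d_top ≈ 7.35 m

γ = ρg = 1351 × 9.81 / 1000 = 13.25331 kN/m³.
A = 1.03 × 1.6 = 1.648 m².
From F = γ·h_c·A, the centroid depth is h_c = 178/(13.25331 × 1.648) = 8.14964 m.
The centroid lies 1.6/2 = 0.8 m below the top edge, so the top edge sits at h_top = 8.14964 − 0.8 = 7.34964 m below the surface.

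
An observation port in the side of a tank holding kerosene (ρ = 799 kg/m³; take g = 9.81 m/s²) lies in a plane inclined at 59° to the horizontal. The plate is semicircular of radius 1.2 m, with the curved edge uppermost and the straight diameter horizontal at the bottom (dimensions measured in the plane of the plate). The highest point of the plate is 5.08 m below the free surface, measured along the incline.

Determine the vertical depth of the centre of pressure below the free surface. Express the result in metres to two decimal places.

h_p = 4.96 m

γ = ρg = 799 × 9.81 / 1000 = 7.83819 kN/m³.
Let θ = 59° be the plate's angle to the horizontal; measure y along the incline from where the plane meets the free surface. Vertical depth h = y·sinθ with sinθ = 0.857167.
The centroid lies 4r/(3π) = 0.509296 m above the diameter, so r − 4r/(3π) = 1.2 − 0.509296 = 0.690704 m below the topmost point, so y_c = 5.08 + 0.690704 = 5.7707 m and h_c = 5.7707 × 0.857167 = 4.94645 m.
A = πr²/2 = π × 1.2²/2 = 2.26195 m².
Resultant F = γ·h_c·A = 7.83819 × 4.94645 × 2.26195 = 87.6985 kN.
I_c = (π/8 − 8/(9π))·r⁴ = 0.109757 × 1.2⁴ = 0.227592 m⁴.
Centre of pressure: y_p = y_c + I_c/(y_c·A) = 5.7707 + 0.227592/(5.7707 × 2.26195) = 5.7707 + 0.0174359 = 5.78814 m along the plane.
Vertically, h_p = y_p·sinθ = 5.78814 × 0.857167 = 4.9614 m.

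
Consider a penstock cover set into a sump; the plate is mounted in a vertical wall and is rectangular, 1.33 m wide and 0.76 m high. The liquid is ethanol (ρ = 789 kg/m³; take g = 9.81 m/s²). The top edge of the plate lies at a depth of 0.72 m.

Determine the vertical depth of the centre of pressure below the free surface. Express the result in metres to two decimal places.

γ = ρg = 789 × 9.81 / 1000 = 7.74009 kN/m³.
The centroid lies 0.76/2 = 0.38 m below the top edge, so the centroid depth is h_c = 0.72 + 0.38 = 1.1 m.
A = 1.33 × 0.76 = 1.0108 m².
Resultant F = γ·h_c·A = 7.74009 × 1.1 × 1.0108 = 8.60605 kN.
I_c = b·h³/12 = 1.33 × 0.76³/12 = 0.0486532 m⁴.
Centre of pressure: y_p = y_c + I_c/(y_c·A) = 1.1 + 0.0486532/(1.1 × 1.0108) = 1.1 + 0.0437576 = 1.14376 m along the plane.

h_p = 1.14 m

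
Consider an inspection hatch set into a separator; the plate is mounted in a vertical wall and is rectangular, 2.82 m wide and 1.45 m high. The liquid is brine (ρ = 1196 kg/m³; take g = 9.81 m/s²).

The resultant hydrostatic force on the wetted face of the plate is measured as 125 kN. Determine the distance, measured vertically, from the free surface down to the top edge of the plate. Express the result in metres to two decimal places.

d_top ≈ 1.88 m

γ = ρg = 1196 × 9.81 / 1000 = 11.73276 kN/m³.
A = 2.82 × 1.45 = 4.089 m².
From F = γ·h_c·A, the centroid depth is h_c = 125/(11.73276 × 4.089) = 2.60551 m.
The centroid lies 1.45/2 = 0.725 m below the top edge, so the top edge sits at h_top = 2.60551 − 0.725 = 1.88051 m below the surface.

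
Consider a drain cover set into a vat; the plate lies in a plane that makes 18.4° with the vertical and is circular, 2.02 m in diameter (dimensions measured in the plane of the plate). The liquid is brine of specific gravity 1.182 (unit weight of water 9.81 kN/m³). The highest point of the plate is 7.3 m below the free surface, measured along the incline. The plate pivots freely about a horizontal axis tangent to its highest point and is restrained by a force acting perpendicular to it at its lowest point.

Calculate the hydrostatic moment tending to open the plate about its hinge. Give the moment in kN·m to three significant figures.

M ≈ 305 kN·m

γ = 1.182 × 9.81 = 11.59542 kN/m³.
The plate makes 18.4° with the vertical, i.e. θ = 90° − 18.4° = 71.6° to the horizontal. Measuring y along the incline from the free-surface line, vertical depth h = y·sinθ with sinθ = 0.948876.
The centroid is at the centre, 1.01 m below the top of the plate, so y_c = 7.3 + 1.01 = 8.31 m and h_c = 8.31 × 0.948876 = 7.88516 m.
A = π(1.01)² = 3.20474 m².
Resultant F = γ·h_c·A = 11.59542 × 7.88516 × 3.20474 = 293.015 kN.
I_c = πr⁴/4 = π × 1.01⁴/4 = 0.817288 m⁴.
Centre of pressure: y_p = y_c + I_c/(y_c·A) = 8.31 + 0.817288/(8.31 × 3.20474) = 8.31 + 0.0306889 = 8.34069 m along the plane.
The resultant acts 1.01 + 0.0306889 = 1.04069 m (along the plate) below the hinge at the top edge, so the moment about the hinge is M = F × 1.04069 = 293.015 × 1.04069 = 304.938 kN·m.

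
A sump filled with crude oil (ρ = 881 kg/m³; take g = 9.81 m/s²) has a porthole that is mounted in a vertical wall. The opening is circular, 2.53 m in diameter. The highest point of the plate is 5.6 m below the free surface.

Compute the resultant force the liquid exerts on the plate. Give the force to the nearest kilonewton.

γ = ρg = 881 × 9.81 / 1000 = 8.64261 kN/m³.
The centroid is at the centre, 1.265 m below the top of the plate, so the centroid depth is h_c = 5.6 + 1.265 = 6.865 m.
A = π(1.265)² = 5.02726 m².
Resultant F = γ·h_c·A = 8.64261 × 6.865 × 5.02726 = 298.275 kN.

F ≈ 298 kN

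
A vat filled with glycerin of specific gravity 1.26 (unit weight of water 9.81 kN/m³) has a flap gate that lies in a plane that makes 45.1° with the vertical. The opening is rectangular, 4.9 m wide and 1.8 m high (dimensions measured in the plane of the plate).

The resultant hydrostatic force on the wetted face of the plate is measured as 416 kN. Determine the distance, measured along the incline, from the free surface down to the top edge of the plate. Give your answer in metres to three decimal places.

y_top ≈ 4.506 m

γ = 1.26 × 9.81 = 12.3606 kN/m³.
A = 4.9 × 1.8 = 8.82 m².
From F = γ·h_c·A, the centroid depth is h_c = 416/(12.3606 × 8.82) = 3.8158 m.
The plate makes 45.1° with the vertical, i.e. θ = 90° − 45.1° = 44.9° to the horizontal. Measuring y along the incline from the free-surface line, vertical depth h = y·sinθ with sinθ = 0.705872.
Along the incline, y_c = h_c/sinθ = 3.8158/0.705872 = 5.4058 m.
The centroid lies 1.8/2 = 0.9 m below the top edge, so the top edge sits at y_top = 5.4058 − 0.9 = 4.5058 m along the incline.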